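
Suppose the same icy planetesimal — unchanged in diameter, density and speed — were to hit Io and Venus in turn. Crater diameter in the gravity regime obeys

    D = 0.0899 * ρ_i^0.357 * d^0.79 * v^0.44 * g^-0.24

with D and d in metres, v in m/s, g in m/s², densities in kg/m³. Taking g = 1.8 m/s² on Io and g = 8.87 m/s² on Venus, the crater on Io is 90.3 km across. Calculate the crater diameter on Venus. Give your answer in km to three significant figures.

All impactor-dependent factors cancel in the ratio, leaving D_Venus/D_Io = (g_Venus/g_Io)^-0.24.
(8.87/1.8)^-0.24 = 4.928^-0.24 = 0.6820
D_Venus = 0.6820 × 90.3 km = 61.6 km

D ≈ 61.6 km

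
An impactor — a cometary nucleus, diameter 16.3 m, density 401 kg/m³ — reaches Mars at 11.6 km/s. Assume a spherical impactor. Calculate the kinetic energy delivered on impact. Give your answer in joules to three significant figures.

E ≈ 6.12 × 10^13 J

v = 11600 m/s.
Mass m = (π/6) ρ d³ = (π/6) × 401 × (16.3)³ = 9.093 × 10^5 kg
E = ½ m v² = 0.5 × 9.093 × 10^5 × (11600)² = 6.118 × 10^13 J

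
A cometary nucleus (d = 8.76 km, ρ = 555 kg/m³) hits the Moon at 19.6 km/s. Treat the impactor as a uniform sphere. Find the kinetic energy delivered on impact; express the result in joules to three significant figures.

d = 8760 m; v = 19600 m/s.
Mass m = (π/6) ρ d³ = (π/6) × 555 × (8760)³ = 1.953 × 10^14 kg
E = ½ m v² = 0.5 × 1.953 × 10^14 × (19600)² = 3.751 × 10^22 J

E ≈ 3.75 × 10^22 J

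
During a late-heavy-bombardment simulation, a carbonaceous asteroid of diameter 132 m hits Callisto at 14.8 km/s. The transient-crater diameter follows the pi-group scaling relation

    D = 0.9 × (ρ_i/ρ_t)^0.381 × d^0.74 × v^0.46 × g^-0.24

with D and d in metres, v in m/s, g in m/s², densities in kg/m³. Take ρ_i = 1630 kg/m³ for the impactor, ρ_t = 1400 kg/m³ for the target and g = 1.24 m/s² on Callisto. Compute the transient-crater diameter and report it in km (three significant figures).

In SI units: v = 14800 m/s.
(ρ_i/ρ_t)^0.381 = (1630/1400)^0.381 = 1.060
d^0.74 = 132^0.74 = 37.09
v^0.46 = 14800^0.46 = 82.86
g^-0.24 = 1.24^-0.24 = 0.9497
D = 0.9 × 1.060 × 37.09 × 82.86 × 0.9497 = 2784 m
   = 2.784 km

D ≈ 2.78 km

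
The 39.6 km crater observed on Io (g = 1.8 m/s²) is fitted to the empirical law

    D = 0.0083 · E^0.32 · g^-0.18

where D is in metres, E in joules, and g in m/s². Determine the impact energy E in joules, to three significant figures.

Rearranging: E = [D / (0.0083 · g^-0.18)]^(1/0.32).
D = 39600 m.
g^-0.18 = 1.8^-0.18 = 0.8996
D / (0.0083 × 0.8996) = 39600 / (7.467 × 10^-3) = 5.303 × 10^6
E = (5.303 × 10^6)^3.125 = 1.033 × 10^21 J

E ≈ 1.03 × 10^21 J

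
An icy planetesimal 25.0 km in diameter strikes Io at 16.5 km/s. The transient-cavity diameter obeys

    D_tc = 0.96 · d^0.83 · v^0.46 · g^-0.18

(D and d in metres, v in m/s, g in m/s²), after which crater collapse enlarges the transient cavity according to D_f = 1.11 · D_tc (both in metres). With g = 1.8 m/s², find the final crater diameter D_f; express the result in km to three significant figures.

In SI: d = 25000 m, v = 16500 m/s.
d^0.83 = 25000^0.83 = 4470
v^0.46 = 16500^0.46 = 87.10
g^-0.18 = 1.8^-0.18 = 0.8996
D_tc = 0.96 × 4470 × 87.10 × 0.8996 = 3.362 × 10^5 m
D_f = 1.11 × 3.362 × 10^5 = 3.732 × 10^5 m
     = 373.2 km

D_f ≈ 373 km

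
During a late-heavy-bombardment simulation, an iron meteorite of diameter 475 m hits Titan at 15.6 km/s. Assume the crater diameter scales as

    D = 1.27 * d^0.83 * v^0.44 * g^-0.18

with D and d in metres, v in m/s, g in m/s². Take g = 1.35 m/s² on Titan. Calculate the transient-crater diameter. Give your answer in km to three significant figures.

In SI units: v = 15600 m/s.
d^0.83 = 475^0.83 = 166.6
v^0.44 = 15600^0.44 = 69.98
g^-0.18 = 1.35^-0.18 = 0.9474
D = 1.27 × 166.6 × 69.98 × 0.9474 = 14028 m
   = 14.03 km

D ≈ 14.0 km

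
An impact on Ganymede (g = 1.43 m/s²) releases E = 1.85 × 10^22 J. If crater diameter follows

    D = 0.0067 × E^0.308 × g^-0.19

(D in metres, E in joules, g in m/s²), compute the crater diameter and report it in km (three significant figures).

E^0.308 = (1.85 × 10^22)^0.308 = 7.216 × 10^6
g^-0.19 = 1.43^-0.19 = 0.9343
D = 0.0067 × 7.216 × 10^6 × 0.9343 = 45171 m
   = 45.17 km

D ≈ 45.2 km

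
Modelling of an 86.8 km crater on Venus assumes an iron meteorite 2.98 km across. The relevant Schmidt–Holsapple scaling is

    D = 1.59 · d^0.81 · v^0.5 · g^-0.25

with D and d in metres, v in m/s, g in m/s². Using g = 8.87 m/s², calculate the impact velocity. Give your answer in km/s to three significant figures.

Rearranging for v: v = [D / (1.59 · 2980^0.81 · 8.87^-0.25)]^(1/0.5).
D = 86800 m.
2980^0.81 = 651.8
8.87^-0.25 = 0.5795
Denominator = 1.59 × 651.8 × 0.5795 = 600.6
D / 600.6 = 86800 / 600.6 = 144.5
v = 144.5^(1/0.5) = 144.5^2 = 20880 m/s

v ≈ 20.9 km/s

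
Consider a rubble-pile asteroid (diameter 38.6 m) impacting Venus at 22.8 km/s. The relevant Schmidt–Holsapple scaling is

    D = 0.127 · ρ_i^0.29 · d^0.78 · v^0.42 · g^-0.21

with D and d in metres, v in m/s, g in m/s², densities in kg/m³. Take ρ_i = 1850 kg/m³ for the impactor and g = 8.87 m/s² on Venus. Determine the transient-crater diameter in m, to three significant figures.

In SI units: v = 22800 m/s.
ρ_i^0.29 = 1850^0.29 = 8.861
d^0.78 = 38.6^0.78 = 17.28
v^0.42 = 22800^0.42 = 67.66
g^-0.21 = 8.87^-0.21 = 0.6323
D = 0.127 × 8.861 × 17.28 × 67.66 × 0.6323 = 831.9 m

D ≈ 832 m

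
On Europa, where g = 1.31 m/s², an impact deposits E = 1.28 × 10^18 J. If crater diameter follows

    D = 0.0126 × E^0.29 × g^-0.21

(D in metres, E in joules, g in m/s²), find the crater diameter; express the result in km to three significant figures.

D ≈ 2.12 km

E^0.29 = (1.28 × 10^18)^0.29 = 1.783 × 10^5
g^-0.21 = 1.31^-0.21 = 0.9449
D = 0.0126 × 1.783 × 10^5 × 0.9449 = 2123 m
   = 2.123 km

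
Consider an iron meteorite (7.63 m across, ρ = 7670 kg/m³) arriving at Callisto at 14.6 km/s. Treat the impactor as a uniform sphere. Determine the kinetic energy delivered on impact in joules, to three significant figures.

E ≈ 1.90 × 10^14 J

v = 14600 m/s.
Mass m = (π/6) ρ d³ = (π/6) × 7670 × (7.63)³ = 1.784 × 10^6 kg
E = ½ m v² = 0.5 × 1.784 × 10^6 × (14600)² = 1.901 × 10^14 J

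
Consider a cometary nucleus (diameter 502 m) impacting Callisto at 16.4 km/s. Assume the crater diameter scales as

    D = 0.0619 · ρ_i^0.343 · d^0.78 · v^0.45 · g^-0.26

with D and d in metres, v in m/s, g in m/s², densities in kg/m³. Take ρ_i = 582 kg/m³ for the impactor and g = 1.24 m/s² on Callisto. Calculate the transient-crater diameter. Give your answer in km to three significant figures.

In SI units: v = 16400 m/s.
ρ_i^0.343 = 582^0.343 = 8.879
d^0.78 = 502^0.78 = 127.8
v^0.45 = 16400^0.45 = 78.83
g^-0.26 = 1.24^-0.26 = 0.9456
D = 0.0619 × 8.879 × 127.8 × 78.83 × 0.9456 = 5236 m
   = 5.236 km

D ≈ 5.24 km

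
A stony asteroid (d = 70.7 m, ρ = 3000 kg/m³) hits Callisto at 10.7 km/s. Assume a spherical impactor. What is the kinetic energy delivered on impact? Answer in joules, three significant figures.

E ≈ 3.18 × 10^16 J

v = 10700 m/s.
Mass m = (π/6) ρ d³ = (π/6) × 3000 × (70.7)³ = 5.551 × 10^8 kg
E = ½ m v² = 0.5 × 5.551 × 10^8 × (10700)² = 3.178 × 10^16 J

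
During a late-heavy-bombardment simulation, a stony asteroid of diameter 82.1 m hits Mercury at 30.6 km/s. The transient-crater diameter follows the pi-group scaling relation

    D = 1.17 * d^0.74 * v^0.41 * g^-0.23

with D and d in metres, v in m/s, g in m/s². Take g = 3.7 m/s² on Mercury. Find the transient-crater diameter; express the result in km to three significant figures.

D ≈ 1.56 km

In SI units: v = 30600 m/s.
d^0.74 = 82.1^0.74 = 26.10
v^0.41 = 30600^0.41 = 69.05
g^-0.23 = 3.7^-0.23 = 0.7401
D = 1.17 × 26.10 × 69.05 × 0.7401 = 1561 m
   = 1.561 km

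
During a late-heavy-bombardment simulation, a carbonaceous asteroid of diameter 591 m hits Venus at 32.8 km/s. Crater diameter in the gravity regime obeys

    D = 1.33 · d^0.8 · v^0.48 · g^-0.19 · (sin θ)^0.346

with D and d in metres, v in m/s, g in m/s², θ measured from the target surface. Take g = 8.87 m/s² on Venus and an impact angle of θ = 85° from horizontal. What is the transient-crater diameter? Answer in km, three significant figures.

In SI units: v = 32800 m/s.
d^0.8 = 591^0.8 = 164.9
v^0.48 = 32800^0.48 = 147.1
g^-0.19 = 8.87^-0.19 = 0.6605
(sin 85°)^0.346 = 0.9962^0.346 = 0.9987
D = 1.33 × 164.9 × 147.1 × 0.6605 × 0.9987 = 21281 m
   = 21.28 km

D ≈ 21.3 km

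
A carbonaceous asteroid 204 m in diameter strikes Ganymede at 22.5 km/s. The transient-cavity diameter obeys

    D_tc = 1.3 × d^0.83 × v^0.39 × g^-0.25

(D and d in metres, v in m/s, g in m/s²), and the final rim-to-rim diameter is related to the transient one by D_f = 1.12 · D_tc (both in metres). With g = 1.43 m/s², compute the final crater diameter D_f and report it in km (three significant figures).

v = 22500 m/s.
d^0.83 = 204^0.83 = 82.60
v^0.39 = 22500^0.39 = 49.81
g^-0.25 = 1.43^-0.25 = 0.9145
D_tc = 1.3 × 82.60 × 49.81 × 0.9145 = 4891 m
D_f = 1.12 × 4891 = 5478 m
     = 5.478 km

D_f ≈ 5.48 km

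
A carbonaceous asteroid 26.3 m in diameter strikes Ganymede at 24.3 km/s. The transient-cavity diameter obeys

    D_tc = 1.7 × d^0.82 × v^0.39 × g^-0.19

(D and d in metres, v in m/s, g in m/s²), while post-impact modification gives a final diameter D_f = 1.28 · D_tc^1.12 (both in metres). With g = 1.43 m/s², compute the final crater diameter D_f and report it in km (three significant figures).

v = 24300 m/s.
d^0.82 = 26.3^0.82 = 14.60
v^0.39 = 24300^0.39 = 51.33
g^-0.19 = 1.43^-0.19 = 0.9343
D_tc = 1.7 × 14.60 × 51.33 × 0.9343 = 1190 m
D_f = 1.28 × (1190)^1.12 = 3563 m
     = 3.563 km

D_f ≈ 3.56 km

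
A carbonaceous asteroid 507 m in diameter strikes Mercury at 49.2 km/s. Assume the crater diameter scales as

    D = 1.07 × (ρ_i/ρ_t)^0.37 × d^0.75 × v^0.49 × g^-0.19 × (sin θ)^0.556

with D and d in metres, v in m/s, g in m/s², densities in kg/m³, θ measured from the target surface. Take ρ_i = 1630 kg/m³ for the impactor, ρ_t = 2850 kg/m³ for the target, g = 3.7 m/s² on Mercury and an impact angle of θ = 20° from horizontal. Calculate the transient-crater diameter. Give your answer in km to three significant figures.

D ≈ 7.95 km

In SI units: v = 49200 m/s.
(ρ_i/ρ_t)^0.37 = (1630/2850)^0.37 = 0.8132
d^0.75 = 507^0.75 = 106.8
v^0.49 = 49200^0.49 = 199.1
g^-0.19 = 3.7^-0.19 = 0.7799
(sin 20°)^0.556 = 0.3420^0.556 = 0.5507
D = 1.07 × 0.8132 × 106.8 × 199.1 × 0.7799 × 0.5507 = 7947 m
   = 7.947 km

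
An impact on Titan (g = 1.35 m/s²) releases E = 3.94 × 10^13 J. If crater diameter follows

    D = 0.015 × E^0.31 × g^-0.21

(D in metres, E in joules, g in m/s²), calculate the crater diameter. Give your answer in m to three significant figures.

E^0.31 = (3.94 × 10^13)^0.31 = 1.639 × 10^4
g^-0.21 = 1.35^-0.21 = 0.9389
D = 0.015 × 1.639 × 10^4 × 0.9389 = 230.8 m

D ≈ 231 m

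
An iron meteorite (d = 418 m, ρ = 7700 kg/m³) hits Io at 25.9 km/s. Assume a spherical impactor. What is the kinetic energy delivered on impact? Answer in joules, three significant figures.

v = 25900 m/s.
Mass m = (π/6) ρ d³ = (π/6) × 7700 × (418)³ = 2.945 × 10^11 kg
E = ½ m v² = 0.5 × 2.945 × 10^11 × (25900)² = 9.878 × 10^19 J

E ≈ 9.88 × 10^19 J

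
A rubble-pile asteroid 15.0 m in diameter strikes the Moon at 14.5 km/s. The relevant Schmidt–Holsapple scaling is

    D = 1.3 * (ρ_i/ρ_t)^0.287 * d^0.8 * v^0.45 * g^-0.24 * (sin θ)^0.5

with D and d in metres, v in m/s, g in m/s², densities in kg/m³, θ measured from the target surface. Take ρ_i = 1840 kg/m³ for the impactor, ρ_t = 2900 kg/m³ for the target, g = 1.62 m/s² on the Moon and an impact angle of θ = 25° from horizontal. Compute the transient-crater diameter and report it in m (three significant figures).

D ≈ 430 m

In SI units: v = 14500 m/s.
(ρ_i/ρ_t)^0.287 = (1840/2900)^0.287 = 0.8776
d^0.8 = 15^0.8 = 8.727
v^0.45 = 14500^0.45 = 74.58
g^-0.24 = 1.62^-0.24 = 0.8907
(sin 25°)^0.5 = 0.4226^0.5 = 0.6501
D = 1.3 × 0.8776 × 8.727 × 74.58 × 0.8907 × 0.6501 = 430.0 m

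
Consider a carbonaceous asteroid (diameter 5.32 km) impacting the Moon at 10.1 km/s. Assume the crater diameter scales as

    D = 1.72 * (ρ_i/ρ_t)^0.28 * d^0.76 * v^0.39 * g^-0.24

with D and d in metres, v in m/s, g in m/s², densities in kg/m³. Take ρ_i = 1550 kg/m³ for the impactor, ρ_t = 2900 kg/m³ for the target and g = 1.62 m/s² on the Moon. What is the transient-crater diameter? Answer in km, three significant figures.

In SI units: d = 5320 m, v = 10100 m/s.
(ρ_i/ρ_t)^0.28 = (1550/2900)^0.28 = 0.8391
d^0.76 = 5320^0.76 = 678.7
v^0.39 = 10100^0.39 = 36.45
g^-0.24 = 1.62^-0.24 = 0.8907
D = 1.72 × 0.8391 × 678.7 × 36.45 × 0.8907 = 31802 m
   = 31.80 km

D ≈ 31.8 km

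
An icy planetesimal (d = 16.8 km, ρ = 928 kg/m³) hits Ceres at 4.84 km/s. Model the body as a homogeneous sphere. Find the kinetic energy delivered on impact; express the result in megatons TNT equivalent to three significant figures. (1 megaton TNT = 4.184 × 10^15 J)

E ≈ 6.45 × 10^6 Mt TNT

d = 16800 m; v = 4840 m/s.
Mass m = (π/6) ρ d³ = (π/6) × 928 × (16800)³ = 2.304 × 10^15 kg
E = ½ m v² = 0.5 × 2.304 × 10^15 × (4840)² = 2.699 × 10^22 J
   = 2.699 × 10^22 / 4.184×10^15 = 6.451 × 10^6 Mt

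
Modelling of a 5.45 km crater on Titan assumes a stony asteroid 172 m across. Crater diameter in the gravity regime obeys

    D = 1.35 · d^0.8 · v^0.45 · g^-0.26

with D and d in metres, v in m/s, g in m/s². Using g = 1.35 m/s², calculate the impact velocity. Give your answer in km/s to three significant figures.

v ≈ 13.0 km/s

Rearranging for v: v = [D / (1.35 · 172^0.8 · 1.35^-0.26)]^(1/0.45).
D = 5450 m.
172^0.8 = 61.44
1.35^-0.26 = 0.9249
Denominator = 1.35 × 61.44 × 0.9249 = 76.71
D / 76.71 = 5450 / 76.71 = 71.05
v = 71.05^(1/0.45) = 71.05^2.2222 = 13018 m/s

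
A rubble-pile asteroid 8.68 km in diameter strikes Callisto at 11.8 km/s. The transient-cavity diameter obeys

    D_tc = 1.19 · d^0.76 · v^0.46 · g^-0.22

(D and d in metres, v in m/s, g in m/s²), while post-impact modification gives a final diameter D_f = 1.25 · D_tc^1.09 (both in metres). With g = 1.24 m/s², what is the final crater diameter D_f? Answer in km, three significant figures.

In SI: d = 8680 m, v = 11800 m/s.
d^0.76 = 8680^0.76 = 984.6
v^0.46 = 11800^0.46 = 74.66
g^-0.22 = 1.24^-0.22 = 0.9538
D_tc = 1.19 × 984.6 × 74.66 × 0.9538 = 83440 m
D_f = 1.25 × (83440)^1.09 = 2.892 × 10^5 m
     = 289.2 km

D_f ≈ 289 km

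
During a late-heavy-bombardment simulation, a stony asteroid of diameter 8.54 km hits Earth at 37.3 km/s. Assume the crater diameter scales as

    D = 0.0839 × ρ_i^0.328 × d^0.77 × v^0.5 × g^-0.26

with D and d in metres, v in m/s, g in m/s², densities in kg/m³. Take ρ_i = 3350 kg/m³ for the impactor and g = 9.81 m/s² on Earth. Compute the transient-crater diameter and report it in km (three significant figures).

D ≈ 137 km

In SI units: d = 8540 m, v = 37300 m/s.
ρ_i^0.328 = 3350^0.328 = 14.33
d^0.77 = 8540^0.77 = 1065
v^0.5 = 37300^0.5 = 193.1
g^-0.26 = 9.81^-0.26 = 0.5523
D = 0.0839 × 14.33 × 1065 × 193.1 × 0.5523 = 1.366 × 10^5 m
   = 136.6 km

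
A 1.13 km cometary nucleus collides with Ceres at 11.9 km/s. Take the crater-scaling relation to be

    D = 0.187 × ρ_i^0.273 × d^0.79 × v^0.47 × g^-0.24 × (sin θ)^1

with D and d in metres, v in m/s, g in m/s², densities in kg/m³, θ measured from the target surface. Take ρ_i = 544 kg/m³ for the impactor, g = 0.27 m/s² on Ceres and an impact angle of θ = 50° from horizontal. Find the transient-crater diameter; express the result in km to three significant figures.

In SI units: d = 1130 m, v = 11900 m/s.
ρ_i^0.273 = 544^0.273 = 5.582
d^0.79 = 1130^0.79 = 258.2
v^0.47 = 11900^0.47 = 82.32
g^-0.24 = 0.27^-0.24 = 1.369
(sin 50°)^1 = 0.7660^1 = 0.7660
D = 0.187 × 5.582 × 258.2 × 82.32 × 1.369 × 0.7660 = 23266 m
   = 23.27 km

D ≈ 23.3 km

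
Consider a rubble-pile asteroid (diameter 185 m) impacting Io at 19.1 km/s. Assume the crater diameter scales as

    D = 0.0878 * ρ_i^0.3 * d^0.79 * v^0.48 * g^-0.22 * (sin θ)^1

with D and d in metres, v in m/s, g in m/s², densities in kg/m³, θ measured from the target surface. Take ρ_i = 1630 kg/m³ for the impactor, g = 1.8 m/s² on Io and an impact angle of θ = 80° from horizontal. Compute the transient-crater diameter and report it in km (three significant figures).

In SI units: v = 19100 m/s.
ρ_i^0.3 = 1630^0.3 = 9.197
d^0.79 = 185^0.79 = 61.81
v^0.48 = 19100^0.48 = 113.5
g^-0.22 = 1.8^-0.22 = 0.8787
(sin 80°)^1 = 0.9848^1 = 0.9848
D = 0.0878 × 9.197 × 61.81 × 113.5 × 0.8787 × 0.9848 = 4902 m
   = 4.902 km

D ≈ 4.90 km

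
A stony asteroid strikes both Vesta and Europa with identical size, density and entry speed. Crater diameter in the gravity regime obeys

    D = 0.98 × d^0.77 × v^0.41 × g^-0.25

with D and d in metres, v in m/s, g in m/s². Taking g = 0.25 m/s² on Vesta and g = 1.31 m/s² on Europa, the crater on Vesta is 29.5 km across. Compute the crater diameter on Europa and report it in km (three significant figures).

D ≈ 19.5 km

All impactor-dependent factors cancel in the ratio, leaving D_Europa/D_Vesta = (g_Europa/g_Vesta)^-0.25.
(1.31/0.25)^-0.25 = 5.240^-0.25 = 0.6609
D_Europa = 0.6609 × 29.5 km = 19.5 km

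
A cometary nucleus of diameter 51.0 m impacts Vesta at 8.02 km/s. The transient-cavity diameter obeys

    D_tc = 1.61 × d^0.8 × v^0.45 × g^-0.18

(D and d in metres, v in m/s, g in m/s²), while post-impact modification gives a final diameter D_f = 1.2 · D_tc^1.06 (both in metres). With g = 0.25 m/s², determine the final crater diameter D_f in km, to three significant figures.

v = 8020 m/s.
d^0.8 = 51^0.8 = 23.23
v^0.45 = 8020^0.45 = 57.13
g^-0.18 = 0.25^-0.18 = 1.283
D_tc = 1.61 × 23.23 × 57.13 × 1.283 = 2741 m
D_f = 1.2 × (2741)^1.06 = 5289 m
     = 5.289 km

D_f ≈ 5.29 km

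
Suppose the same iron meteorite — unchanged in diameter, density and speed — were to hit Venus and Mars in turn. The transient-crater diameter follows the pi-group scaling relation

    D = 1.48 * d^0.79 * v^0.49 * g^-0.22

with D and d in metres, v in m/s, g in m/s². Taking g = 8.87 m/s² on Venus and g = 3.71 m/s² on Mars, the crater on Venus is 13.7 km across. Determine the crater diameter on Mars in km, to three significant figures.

D ≈ 16.6 km

All impactor-dependent factors cancel in the ratio, leaving D_Mars/D_Venus = (g_Mars/g_Venus)^-0.22.
(3.71/8.87)^-0.22 = 0.4183^-0.22 = 1.211
D_Mars = 1.211 × 13.7 km = 16.6 km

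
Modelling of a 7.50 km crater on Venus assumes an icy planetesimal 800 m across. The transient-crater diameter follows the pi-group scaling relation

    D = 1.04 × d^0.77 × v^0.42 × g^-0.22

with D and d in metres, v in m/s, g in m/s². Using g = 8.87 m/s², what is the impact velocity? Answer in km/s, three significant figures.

Rearranging for v: v = [D / (1.04 · 800^0.77 · 8.87^-0.22)]^(1/0.42).
D = 7500 m.
800^0.77 = 171.9
8.87^-0.22 = 0.6187
Denominator = 1.04 × 171.9 × 0.6187 = 110.6
D / 110.6 = 7500 / 110.6 = 67.81
v = 67.81^(1/0.42) = 67.81^2.381 = 22925 m/s

v ≈ 22.9 km/s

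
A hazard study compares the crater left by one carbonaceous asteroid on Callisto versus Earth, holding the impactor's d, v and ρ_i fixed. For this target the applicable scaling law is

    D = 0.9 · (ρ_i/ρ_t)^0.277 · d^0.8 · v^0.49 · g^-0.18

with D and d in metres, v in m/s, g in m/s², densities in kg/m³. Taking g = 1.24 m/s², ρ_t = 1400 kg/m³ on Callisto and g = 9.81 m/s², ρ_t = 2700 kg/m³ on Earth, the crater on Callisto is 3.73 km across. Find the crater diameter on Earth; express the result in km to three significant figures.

The impactor-only factors (d, v, ρ_i) cancel in the ratio, leaving D_Earth/D_Callisto = (g_Earth/g_Callisto)^-0.18 · (ρ_t,Callisto/ρ_t,Earth)^0.277.
(9.81/1.24)^-0.18 = 7.911^-0.18 = 0.6892
(1400/2700)^0.277 = 0.5185^0.277 = 0.8337
Ratio = 0.6892 × 0.8337 = 0.5746
D_Earth = 0.5746 × 3.73 km = 2.14 km

D ≈ 2.14 km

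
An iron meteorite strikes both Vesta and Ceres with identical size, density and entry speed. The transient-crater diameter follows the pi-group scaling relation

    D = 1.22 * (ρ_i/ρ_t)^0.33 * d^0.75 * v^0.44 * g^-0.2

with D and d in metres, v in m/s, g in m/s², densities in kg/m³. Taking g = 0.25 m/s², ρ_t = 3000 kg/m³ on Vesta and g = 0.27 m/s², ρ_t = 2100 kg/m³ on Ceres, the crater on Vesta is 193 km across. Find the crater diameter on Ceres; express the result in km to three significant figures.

D ≈ 214 km

The impactor-only factors (d, v, ρ_i) cancel in the ratio, leaving D_Ceres/D_Vesta = (g_Ceres/g_Vesta)^-0.2 · (ρ_t,Vesta/ρ_t,Ceres)^0.33.
(0.27/0.25)^-0.2 = 1.080^-0.2 = 0.9847
(3000/2100)^0.33 = 1.429^0.33 = 1.125
Ratio = 0.9847 × 1.125 = 1.108
D_Ceres = 1.108 × 193 km = 214 km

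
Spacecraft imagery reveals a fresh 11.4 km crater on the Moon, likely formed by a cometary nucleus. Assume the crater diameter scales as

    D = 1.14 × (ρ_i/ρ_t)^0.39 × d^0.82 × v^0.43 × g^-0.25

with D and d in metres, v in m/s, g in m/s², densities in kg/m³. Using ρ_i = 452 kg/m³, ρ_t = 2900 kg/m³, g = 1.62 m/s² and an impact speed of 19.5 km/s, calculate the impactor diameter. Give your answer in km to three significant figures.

Rearranging for d: d = [D / (1.14 · (452/2900)^0.39 · 19500^0.43 · 1.62^-0.25)]^(1/0.82).
D = 11400 m.
(452/2900)^0.39 = 0.4844
19500^0.43 = 69.94
1.62^-0.25 = 0.8864
Denominator = 1.14 × 0.4844 × 69.94 × 0.8864 = 34.23
D / 34.23 = 11400 / 34.23 = 333.0
d = 333.0^(1/0.82) = 333.0^1.2195 = 1192 m

d ≈ 1.19 km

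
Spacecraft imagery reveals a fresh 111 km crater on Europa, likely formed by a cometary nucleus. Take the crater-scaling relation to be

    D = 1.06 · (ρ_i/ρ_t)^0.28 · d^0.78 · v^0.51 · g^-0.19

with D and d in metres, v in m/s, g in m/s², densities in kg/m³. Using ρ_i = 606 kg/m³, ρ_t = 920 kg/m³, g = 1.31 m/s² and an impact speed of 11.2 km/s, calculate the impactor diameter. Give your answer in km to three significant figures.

Rearranging for d: d = [D / (1.06 · (606/920)^0.28 · 11200^0.51 · 1.31^-0.19)]^(1/0.78).
D = 111000 m.
(606/920)^0.28 = 0.8897
11200^0.51 = 116.2
1.31^-0.19 = 0.9500
Denominator = 1.06 × 0.8897 × 116.2 × 0.9500 = 104.1
D / 104.1 = 111000 / 104.1 = 1066
d = 1066^(1/0.78) = 1066^1.2821 = 7619 m

d ≈ 7.62 km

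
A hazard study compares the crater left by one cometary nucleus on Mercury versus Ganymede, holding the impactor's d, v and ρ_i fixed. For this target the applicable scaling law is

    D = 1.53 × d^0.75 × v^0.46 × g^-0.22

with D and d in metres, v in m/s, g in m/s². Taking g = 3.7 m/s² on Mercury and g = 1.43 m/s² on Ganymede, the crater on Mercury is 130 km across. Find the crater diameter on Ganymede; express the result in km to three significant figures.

D ≈ 160 km

All impactor-dependent factors cancel in the ratio, leaving D_Ganymede/D_Mercury = (g_Ganymede/g_Mercury)^-0.22.
(1.43/3.7)^-0.22 = 0.3865^-0.22 = 1.233
D_Ganymede = 1.233 × 130 km = 160 km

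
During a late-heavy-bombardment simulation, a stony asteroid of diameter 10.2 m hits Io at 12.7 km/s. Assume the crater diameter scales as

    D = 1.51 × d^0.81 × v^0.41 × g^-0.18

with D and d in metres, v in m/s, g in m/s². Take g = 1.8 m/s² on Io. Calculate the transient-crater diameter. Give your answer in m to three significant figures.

In SI units: v = 12700 m/s.
d^0.81 = 10.2^0.81 = 6.561
v^0.41 = 12700^0.41 = 48.15
g^-0.18 = 1.8^-0.18 = 0.8996
D = 1.51 × 6.561 × 48.15 × 0.8996 = 429.1 m

D ≈ 429 m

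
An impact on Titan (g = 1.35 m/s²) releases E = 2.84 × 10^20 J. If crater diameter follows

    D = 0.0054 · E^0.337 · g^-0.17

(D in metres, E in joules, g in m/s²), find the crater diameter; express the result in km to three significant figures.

D ≈ 40.1 km

E^0.337 = (2.84 × 10^20)^0.337 = 7.812 × 10^6
g^-0.17 = 1.35^-0.17 = 0.9503
D = 0.0054 × 7.812 × 10^6 × 0.9503 = 40088 m
   = 40.09 km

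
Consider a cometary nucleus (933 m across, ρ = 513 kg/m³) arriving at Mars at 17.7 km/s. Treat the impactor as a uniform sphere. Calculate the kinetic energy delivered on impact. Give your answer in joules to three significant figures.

v = 17700 m/s.
Mass m = (π/6) ρ d³ = (π/6) × 513 × (933)³ = 2.182 × 10^11 kg
E = ½ m v² = 0.5 × 2.182 × 10^11 × (17700)² = 3.418 × 10^19 J

E ≈ 3.42 × 10^19 J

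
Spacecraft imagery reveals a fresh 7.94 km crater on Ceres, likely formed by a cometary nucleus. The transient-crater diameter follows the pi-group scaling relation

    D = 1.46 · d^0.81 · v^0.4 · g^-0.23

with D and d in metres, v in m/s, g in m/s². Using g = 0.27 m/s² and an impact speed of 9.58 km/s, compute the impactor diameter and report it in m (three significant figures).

Rearranging for d: d = [D / (1.46 · 9580^0.4 · 0.27^-0.23)]^(1/0.81).
D = 7940 m.
9580^0.4 = 39.13
0.27^-0.23 = 1.351
Denominator = 1.46 × 39.13 × 1.351 = 77.18
D / 77.18 = 7940 / 77.18 = 102.9
d = 102.9^(1/0.81) = 102.9^1.2346 = 305.2 m

d ≈ 305 m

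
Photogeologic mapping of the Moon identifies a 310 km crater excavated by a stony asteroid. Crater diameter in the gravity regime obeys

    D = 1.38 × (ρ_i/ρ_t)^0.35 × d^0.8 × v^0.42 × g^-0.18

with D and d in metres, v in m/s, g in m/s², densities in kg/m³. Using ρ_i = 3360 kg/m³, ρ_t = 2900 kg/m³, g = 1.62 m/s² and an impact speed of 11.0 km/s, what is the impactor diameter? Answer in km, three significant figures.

d ≈ 38.6 km

Rearranging for d: d = [D / (1.38 · (3360/2900)^0.35 · 11000^0.42 · 1.62^-0.18)]^(1/0.8).
D = 310000 m.
(3360/2900)^0.35 = 1.053
11000^0.42 = 49.82
1.62^-0.18 = 0.9168
Denominator = 1.38 × 1.053 × 49.82 × 0.9168 = 66.37
D / 66.37 = 310000 / 66.37 = 4671
d = 4671^(1/0.8) = 4671^1.25 = 38616 m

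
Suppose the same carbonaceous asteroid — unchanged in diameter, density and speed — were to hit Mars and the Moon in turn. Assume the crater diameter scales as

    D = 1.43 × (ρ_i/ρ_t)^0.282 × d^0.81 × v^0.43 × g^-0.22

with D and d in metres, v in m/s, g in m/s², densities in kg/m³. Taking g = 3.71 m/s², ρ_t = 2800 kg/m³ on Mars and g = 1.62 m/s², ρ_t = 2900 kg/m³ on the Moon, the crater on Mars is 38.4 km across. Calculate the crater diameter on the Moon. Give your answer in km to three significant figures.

D ≈ 45.6 km

The impactor-only factors (d, v, ρ_i) cancel in the ratio, leaving D_Moon/D_Mars = (g_Moon/g_Mars)^-0.22 · (ρ_t,Mars/ρ_t,Moon)^0.282.
(1.62/3.71)^-0.22 = 0.4367^-0.22 = 1.200
(2800/2900)^0.282 = 0.9655^0.282 = 0.9901
Ratio = 1.200 × 0.9901 = 1.188
D_Moon = 1.188 × 38.4 km = 45.6 km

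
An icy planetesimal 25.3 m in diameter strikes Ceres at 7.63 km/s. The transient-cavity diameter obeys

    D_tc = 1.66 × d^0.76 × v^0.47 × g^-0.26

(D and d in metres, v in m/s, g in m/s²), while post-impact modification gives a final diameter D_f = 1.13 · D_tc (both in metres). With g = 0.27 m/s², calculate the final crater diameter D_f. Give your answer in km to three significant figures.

v = 7630 m/s.
d^0.76 = 25.3^0.76 = 11.65
v^0.47 = 7630^0.47 = 66.80
g^-0.26 = 0.27^-0.26 = 1.406
D_tc = 1.66 × 11.65 × 66.80 × 1.406 = 1816 m
D_f = 1.13 × 1816 = 2052 m
     = 2.052 km

D_f ≈ 2.05 km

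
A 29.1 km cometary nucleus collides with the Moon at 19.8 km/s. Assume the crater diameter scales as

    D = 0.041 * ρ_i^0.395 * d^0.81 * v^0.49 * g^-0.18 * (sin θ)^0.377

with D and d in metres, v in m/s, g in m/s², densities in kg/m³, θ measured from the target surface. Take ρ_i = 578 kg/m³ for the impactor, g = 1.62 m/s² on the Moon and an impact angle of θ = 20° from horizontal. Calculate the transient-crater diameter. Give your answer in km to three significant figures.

In SI units: d = 29100 m, v = 19800 m/s.
ρ_i^0.395 = 578^0.395 = 12.33
d^0.81 = 29100^0.81 = 4128
v^0.49 = 19800^0.49 = 127.5
g^-0.18 = 1.62^-0.18 = 0.9168
(sin 20°)^0.377 = 0.3420^0.377 = 0.6673
D = 0.041 × 12.33 × 4128 × 127.5 × 0.9168 × 0.6673 = 1.628 × 10^5 m
   = 162.8 km

D ≈ 163 km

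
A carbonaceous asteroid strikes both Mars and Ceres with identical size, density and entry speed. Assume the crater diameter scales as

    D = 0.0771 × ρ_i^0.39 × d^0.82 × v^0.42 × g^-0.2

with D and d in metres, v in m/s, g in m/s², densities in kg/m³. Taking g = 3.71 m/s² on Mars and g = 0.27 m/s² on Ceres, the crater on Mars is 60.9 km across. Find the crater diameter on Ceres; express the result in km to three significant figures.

All impactor-dependent factors cancel in the ratio, leaving D_Ceres/D_Mars = (g_Ceres/g_Mars)^-0.2.
(0.27/3.71)^-0.2 = 0.07278^-0.2 = 1.689
D_Ceres = 1.689 × 60.9 km = 103 km

D ≈ 103 km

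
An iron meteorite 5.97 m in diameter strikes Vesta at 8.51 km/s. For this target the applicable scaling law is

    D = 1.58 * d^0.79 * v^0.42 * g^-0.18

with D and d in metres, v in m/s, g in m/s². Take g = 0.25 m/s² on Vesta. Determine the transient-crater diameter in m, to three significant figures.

In SI units: v = 8510 m/s.
d^0.79 = 5.97^0.79 = 4.102
v^0.42 = 8510^0.42 = 44.73
g^-0.18 = 0.25^-0.18 = 1.283
D = 1.58 × 4.102 × 44.73 × 1.283 = 371.9 m

D ≈ 372 m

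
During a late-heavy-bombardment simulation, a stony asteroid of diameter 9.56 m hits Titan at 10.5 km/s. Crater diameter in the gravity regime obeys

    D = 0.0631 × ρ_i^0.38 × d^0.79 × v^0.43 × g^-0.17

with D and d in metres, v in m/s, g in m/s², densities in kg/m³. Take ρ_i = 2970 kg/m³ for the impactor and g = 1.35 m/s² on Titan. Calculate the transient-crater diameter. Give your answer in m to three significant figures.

In SI units: v = 10500 m/s.
ρ_i^0.38 = 2970^0.38 = 20.88
d^0.79 = 9.56^0.79 = 5.951
v^0.43 = 10500^0.43 = 53.59
g^-0.17 = 1.35^-0.17 = 0.9503
D = 0.0631 × 20.88 × 5.951 × 53.59 × 0.9503 = 399.3 m

D ≈ 399 m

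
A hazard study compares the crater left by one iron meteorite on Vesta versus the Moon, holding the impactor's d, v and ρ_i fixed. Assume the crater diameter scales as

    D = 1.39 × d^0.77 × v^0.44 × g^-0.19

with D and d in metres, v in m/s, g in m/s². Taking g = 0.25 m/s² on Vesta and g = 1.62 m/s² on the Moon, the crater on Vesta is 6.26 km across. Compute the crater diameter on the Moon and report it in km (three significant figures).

D ≈ 4.39 km

All impactor-dependent factors cancel in the ratio, leaving D_Moon/D_Vesta = (g_Moon/g_Vesta)^-0.19.
(1.62/0.25)^-0.19 = 6.480^-0.19 = 0.7011
D_Moon = 0.7011 × 6.26 km = 4.39 km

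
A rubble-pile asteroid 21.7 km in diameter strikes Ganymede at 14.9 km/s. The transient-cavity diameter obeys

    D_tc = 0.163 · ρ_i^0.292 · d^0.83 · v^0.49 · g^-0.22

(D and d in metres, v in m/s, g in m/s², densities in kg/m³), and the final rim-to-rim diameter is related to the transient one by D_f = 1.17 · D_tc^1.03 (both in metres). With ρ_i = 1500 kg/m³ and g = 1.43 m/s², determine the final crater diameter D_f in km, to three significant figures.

D_f ≈ 978 km

In SI: d = 21700 m, v = 14900 m/s.
ρ_i^0.292 = 1500^0.292 = 8.461
d^0.83 = 21700^0.83 = 3974
v^0.49 = 14900^0.49 = 110.9
g^-0.22 = 1.43^-0.22 = 0.9243
D_tc = 0.163 × 8.461 × 3974 × 110.9 × 0.9243 = 5.618 × 10^5 m
D_f = 1.17 × (5.618 × 10^5)^1.03 = 9.778 × 10^5 m
     = 977.8 km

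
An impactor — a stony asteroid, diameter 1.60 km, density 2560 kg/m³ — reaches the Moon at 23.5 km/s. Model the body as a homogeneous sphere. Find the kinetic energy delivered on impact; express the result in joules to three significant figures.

d = 1600 m; v = 23500 m/s.
Mass m = (π/6) ρ d³ = (π/6) × 2560 × (1600)³ = 5.490 × 10^12 kg
E = ½ m v² = 0.5 × 5.490 × 10^12 × (23500)² = 1.516 × 10^21 J

E ≈ 1.52 × 10^21 J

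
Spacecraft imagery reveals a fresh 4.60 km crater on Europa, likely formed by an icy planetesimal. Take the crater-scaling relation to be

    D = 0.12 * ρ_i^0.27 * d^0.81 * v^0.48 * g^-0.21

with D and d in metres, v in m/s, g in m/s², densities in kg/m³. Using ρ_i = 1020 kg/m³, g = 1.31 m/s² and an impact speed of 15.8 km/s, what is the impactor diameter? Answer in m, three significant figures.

d ≈ 158 m

Rearranging for d: d = [D / (0.12 · 1020^0.27 · 15800^0.48 · 1.31^-0.21)]^(1/0.81).
D = 4600 m.
1020^0.27 = 6.491
15800^0.48 = 103.6
1.31^-0.21 = 0.9449
Denominator = 0.12 × 6.491 × 103.6 × 0.9449 = 76.25
D / 76.25 = 4600 / 76.25 = 60.33
d = 60.33^(1/0.81) = 60.33^1.2346 = 157.9 m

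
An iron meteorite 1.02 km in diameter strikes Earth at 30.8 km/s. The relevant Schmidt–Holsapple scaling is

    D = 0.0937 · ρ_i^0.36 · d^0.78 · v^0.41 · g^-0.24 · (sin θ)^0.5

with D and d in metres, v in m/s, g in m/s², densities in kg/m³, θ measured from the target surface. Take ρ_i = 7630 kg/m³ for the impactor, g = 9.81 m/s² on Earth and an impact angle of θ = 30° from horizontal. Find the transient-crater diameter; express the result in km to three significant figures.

D ≈ 14.7 km

In SI units: d = 1020 m, v = 30800 m/s.
ρ_i^0.36 = 7630^0.36 = 24.99
d^0.78 = 1020^0.78 = 222.2
v^0.41 = 30800^0.41 = 69.23
g^-0.24 = 9.81^-0.24 = 0.5781
(sin 30°)^0.5 = 0.5000^0.5 = 0.7071
D = 0.0937 × 24.99 × 222.2 × 69.23 × 0.5781 × 0.7071 = 14724 m
   = 14.72 km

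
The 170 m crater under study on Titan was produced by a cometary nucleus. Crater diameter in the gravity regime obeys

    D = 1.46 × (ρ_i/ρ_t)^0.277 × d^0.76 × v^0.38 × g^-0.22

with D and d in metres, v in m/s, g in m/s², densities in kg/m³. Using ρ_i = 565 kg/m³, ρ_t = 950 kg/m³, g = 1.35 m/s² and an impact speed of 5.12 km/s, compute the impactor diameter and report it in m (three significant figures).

d ≈ 9.64 m

Rearranging for d: d = [D / (1.46 · (565/950)^0.277 · 5120^0.38 · 1.35^-0.22)]^(1/0.76).
(565/950)^0.277 = 0.8659
5120^0.38 = 25.68
1.35^-0.22 = 0.9361
Denominator = 1.46 × 0.8659 × 25.68 × 0.9361 = 30.39
D / 30.39 = 170 / 30.39 = 5.594
d = 5.594^(1/0.76) = 5.594^1.3158 = 9.635 m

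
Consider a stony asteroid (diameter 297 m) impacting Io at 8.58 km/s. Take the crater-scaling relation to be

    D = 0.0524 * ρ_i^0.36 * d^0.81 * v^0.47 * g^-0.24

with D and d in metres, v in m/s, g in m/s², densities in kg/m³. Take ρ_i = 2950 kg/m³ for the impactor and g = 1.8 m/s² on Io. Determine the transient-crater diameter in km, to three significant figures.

In SI units: v = 8580 m/s.
ρ_i^0.36 = 2950^0.36 = 17.75
d^0.81 = 297^0.81 = 100.7
v^0.47 = 8580^0.47 = 70.59
g^-0.24 = 1.8^-0.24 = 0.8684
D = 0.0524 × 17.75 × 100.7 × 70.59 × 0.8684 = 5741 m
   = 5.741 km

D ≈ 5.74 km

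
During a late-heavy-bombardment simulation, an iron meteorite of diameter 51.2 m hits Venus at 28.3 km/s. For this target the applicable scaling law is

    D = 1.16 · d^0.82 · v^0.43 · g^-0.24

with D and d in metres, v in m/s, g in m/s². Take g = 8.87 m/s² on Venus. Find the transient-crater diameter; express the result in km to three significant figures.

D ≈ 1.42 km

In SI units: v = 28300 m/s.
d^0.82 = 51.2^0.82 = 25.21
v^0.43 = 28300^0.43 = 82.09
g^-0.24 = 8.87^-0.24 = 0.5922
D = 1.16 × 25.21 × 82.09 × 0.5922 = 1422 m
   = 1.422 km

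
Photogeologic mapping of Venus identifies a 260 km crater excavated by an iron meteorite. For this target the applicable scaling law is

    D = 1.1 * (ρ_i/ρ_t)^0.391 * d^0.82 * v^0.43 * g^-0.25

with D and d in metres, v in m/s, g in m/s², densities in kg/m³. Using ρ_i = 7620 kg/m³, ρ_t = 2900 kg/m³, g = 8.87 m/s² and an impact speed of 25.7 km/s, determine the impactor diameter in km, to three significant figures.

d ≈ 21.4 km

Rearranging for d: d = [D / (1.1 · (7620/2900)^0.391 · 25700^0.43 · 8.87^-0.25)]^(1/0.82).
D = 260000 m.
(7620/2900)^0.391 = 1.459
25700^0.43 = 78.75
8.87^-0.25 = 0.5795
Denominator = 1.1 × 1.459 × 78.75 × 0.5795 = 73.24
D / 73.24 = 260000 / 73.24 = 3550
d = 3550^(1/0.82) = 3550^1.2195 = 21355 m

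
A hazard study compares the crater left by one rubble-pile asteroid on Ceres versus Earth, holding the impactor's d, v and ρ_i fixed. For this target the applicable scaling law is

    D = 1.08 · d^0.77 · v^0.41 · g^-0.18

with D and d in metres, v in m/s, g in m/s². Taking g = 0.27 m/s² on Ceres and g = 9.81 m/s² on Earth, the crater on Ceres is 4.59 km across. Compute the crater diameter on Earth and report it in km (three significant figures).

D ≈ 2.40 km

All impactor-dependent factors cancel in the ratio, leaving D_Earth/D_Ceres = (g_Earth/g_Ceres)^-0.18.
(9.81/0.27)^-0.18 = 36.33^-0.18 = 0.5238
D_Earth = 0.5238 × 4.59 km = 2.40 km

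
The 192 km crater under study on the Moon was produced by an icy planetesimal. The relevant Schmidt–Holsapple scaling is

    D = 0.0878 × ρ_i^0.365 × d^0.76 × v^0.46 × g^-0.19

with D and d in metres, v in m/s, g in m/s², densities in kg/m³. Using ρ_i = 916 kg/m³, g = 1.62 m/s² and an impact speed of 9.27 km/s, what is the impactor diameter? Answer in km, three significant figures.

Rearranging for d: d = [D / (0.0878 · 916^0.365 · 9270^0.46 · 1.62^-0.19)]^(1/0.76).
D = 192000 m.
916^0.365 = 12.05
9270^0.46 = 66.81
1.62^-0.19 = 0.9124
Denominator = 0.0878 × 12.05 × 66.81 × 0.9124 = 64.49
D / 64.49 = 192000 / 64.49 = 2977
d = 2977^(1/0.76) = 2977^1.3158 = 37222 m

d ≈ 37.2 km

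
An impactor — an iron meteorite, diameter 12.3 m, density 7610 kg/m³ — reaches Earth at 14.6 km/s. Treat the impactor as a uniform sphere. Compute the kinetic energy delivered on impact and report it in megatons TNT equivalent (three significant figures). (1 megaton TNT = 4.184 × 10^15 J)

E ≈ 0.189 Mt TNT

v = 14600 m/s.
Mass m = (π/6) ρ d³ = (π/6) × 7610 × (12.3)³ = 7.415 × 10^6 kg
E = ½ m v² = 0.5 × 7.415 × 10^6 × (14600)² = 7.903 × 10^14 J
   = 7.903 × 10^14 / 4.184×10^15 = 0.1889 Mt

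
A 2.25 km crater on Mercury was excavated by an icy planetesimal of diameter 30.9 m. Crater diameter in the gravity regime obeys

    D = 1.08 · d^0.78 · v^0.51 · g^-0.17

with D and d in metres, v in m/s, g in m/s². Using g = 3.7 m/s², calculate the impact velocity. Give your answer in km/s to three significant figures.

Rearranging for v: v = [D / (1.08 · 30.9^0.78 · 3.7^-0.17)]^(1/0.51).
D = 2250 m.
30.9^0.78 = 14.53
3.7^-0.17 = 0.8006
Denominator = 1.08 × 14.53 × 0.8006 = 12.56
D / 12.56 = 2250 / 12.56 = 179.1
v = 179.1^(1/0.51) = 179.1^1.9608 = 26174 m/s

v ≈ 26.2 km/s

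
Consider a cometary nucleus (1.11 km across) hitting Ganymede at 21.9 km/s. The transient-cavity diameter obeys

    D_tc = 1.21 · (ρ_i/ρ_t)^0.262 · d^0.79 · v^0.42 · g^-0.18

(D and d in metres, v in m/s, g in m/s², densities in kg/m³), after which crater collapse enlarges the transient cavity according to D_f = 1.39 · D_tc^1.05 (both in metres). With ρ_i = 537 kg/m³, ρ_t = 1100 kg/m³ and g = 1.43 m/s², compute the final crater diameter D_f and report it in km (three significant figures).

In SI: d = 1110 m, v = 21900 m/s.
(ρ_i/ρ_t)^0.262 = (537/1100)^0.262 = 0.8287
d^0.79 = 1110^0.79 = 254.6
v^0.42 = 21900^0.42 = 66.53
g^-0.18 = 1.43^-0.18 = 0.9376
D_tc = 1.21 × 0.8287 × 254.6 × 66.53 × 0.9376 = 15920 m
D_f = 1.39 × (15920)^1.05 = 35897 m
     = 35.90 km

D_f ≈ 35.9 km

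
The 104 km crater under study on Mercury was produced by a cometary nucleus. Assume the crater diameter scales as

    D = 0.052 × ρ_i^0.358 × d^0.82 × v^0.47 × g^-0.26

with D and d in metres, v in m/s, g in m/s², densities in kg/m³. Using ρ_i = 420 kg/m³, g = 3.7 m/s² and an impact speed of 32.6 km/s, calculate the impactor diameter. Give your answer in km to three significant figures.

d ≈ 13.6 km

Rearranging for d: d = [D / (0.052 · 420^0.358 · 32600^0.47 · 3.7^-0.26)]^(1/0.82).
D = 104000 m.
420^0.358 = 8.692
32600^0.47 = 132.2
3.7^-0.26 = 0.7117
Denominator = 0.052 × 8.692 × 132.2 × 0.7117 = 42.53
D / 42.53 = 104000 / 42.53 = 2445
d = 2445^(1/0.82) = 2445^1.2195 = 13552 m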